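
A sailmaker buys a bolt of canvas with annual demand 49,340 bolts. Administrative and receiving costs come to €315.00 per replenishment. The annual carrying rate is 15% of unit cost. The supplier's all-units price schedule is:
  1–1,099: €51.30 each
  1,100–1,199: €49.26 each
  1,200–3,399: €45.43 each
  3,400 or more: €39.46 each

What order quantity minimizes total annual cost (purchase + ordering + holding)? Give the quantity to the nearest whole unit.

Q* ≈ 3,400 bolts

Holding cost per unit per year at price C is H = 0.15·C.
Evaluate total cost at each tier's feasible EOQ or, if the EOQ is below the tier, at the tier's minimum quantity.
Tier 1 (€51.30): EOQ = 2009.9 exceeds tier's upper bound 1099, so this tier is dominated.
Tier 2 (€49.26): EOQ = 2051.1 exceeds tier's upper bound 1199, so this tier is dominated.
EOQ at €45.43 = 2135.8 (feasible in tier 3): TC = 49,340×€45.43 + (49,340/2135.8)×315 + (2135.8/2)×0.15×€45.43 = €2,256,070.35.
EOQ at €39.46 = 2291.6 < 3400, so use break Q=3400: TC = 49,340×€39.46 + (49,340/3400.0)×315 + (3400.0/2)×0.15×€39.46 = €1,961,589.91.
Lowest total cost is €1,961,589.91 at Q = 3400.0.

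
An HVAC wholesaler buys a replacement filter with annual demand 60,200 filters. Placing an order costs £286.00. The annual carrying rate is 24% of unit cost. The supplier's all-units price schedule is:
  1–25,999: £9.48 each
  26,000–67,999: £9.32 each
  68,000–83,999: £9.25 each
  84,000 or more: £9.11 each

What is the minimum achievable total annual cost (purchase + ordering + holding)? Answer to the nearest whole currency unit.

Holding cost per unit per year at price C is H = 0.24·C.
Candidates are each tier's EOQ (if it falls in that tier) and each price-break quantity.
EOQ at £9.48 = 3890.3 (feasible in tier 1): TC = 60,200×£9.48 + (60,200/3890.3)×286 + (3890.3/2)×0.24×£9.48 = £579,547.28.
EOQ at £9.32 = 3923.6 < 26000, so use break Q=26000: TC = 60,200×£9.32 + (60,200/26000.0)×286 + (26000.0/2)×0.24×£9.32 = £590,804.60.
EOQ at £9.25 = 3938.4 < 68000, so use break Q=68000: TC = 60,200×£9.25 + (60,200/68000.0)×286 + (68000.0/2)×0.24×£9.25 = £632,583.19.
EOQ at £9.11 = 3968.5 < 84000, so use break Q=84000: TC = 60,200×£9.11 + (60,200/84000.0)×286 + (84000.0/2)×0.24×£9.11 = £640,455.77.
Lowest total cost among the candidates is at Q = 3890.3.

TC* ≈ £579,547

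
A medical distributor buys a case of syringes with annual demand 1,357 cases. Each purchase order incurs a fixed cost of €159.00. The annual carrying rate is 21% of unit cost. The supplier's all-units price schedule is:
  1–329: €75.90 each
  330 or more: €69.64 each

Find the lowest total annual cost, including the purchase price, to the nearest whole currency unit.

Holding cost per unit per year at price C is H = 0.21·C.
Candidates are each tier's EOQ (if it falls in that tier) and each price-break quantity.
EOQ at €75.90 = 164.5 (feasible in tier 1): TC = 1,357×€75.90 + (1,357/164.5)×159 + (164.5/2)×0.21×€75.90 = €105,618.91.
EOQ at €69.64 = 171.8 < 330, so use break Q=330: TC = 1,357×€69.64 + (1,357/330.0)×159 + (330.0/2)×0.21×€69.64 = €97,568.33.
Lowest total cost among the candidates is at Q = 330.0.

TC* ≈ €97,568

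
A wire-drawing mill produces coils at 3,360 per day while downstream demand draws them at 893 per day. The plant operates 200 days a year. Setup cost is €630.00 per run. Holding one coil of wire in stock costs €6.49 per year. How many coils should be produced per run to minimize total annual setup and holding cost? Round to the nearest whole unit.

Annual demand D = 893 × 200 = 178,600.
Production build-up factor (1 − d/p) = 1 − 893/3,360 = 0.7342.
Q* = √(2DS / (H(1 − d/p))) = √(2 × 178,600 × 630 / (6.49 × 0.7342)).
= √(225,036,000 / 4.7651) ≈ 6872.088.

Q* ≈ 6,872 coils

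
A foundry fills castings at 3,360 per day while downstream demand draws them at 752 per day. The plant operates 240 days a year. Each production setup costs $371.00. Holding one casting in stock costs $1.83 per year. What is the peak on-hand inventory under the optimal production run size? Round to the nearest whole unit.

I_max ≈ 7,537 castings

Annual demand D = 752 × 240 = 180,480.
Production build-up factor (1 − d/p) = 1 − 752/3,360 = 0.7762.
Q* = √(2DS / (H(1 − d/p))) = √(2 × 180,480 × 371 / (1.83 × 0.7762)).
= √(133,916,160 / 1.4204) ≈ 9709.722.
Maximum inventory = Q*(1 − d/p) = 9709.722 × 0.7762 ≈ 7536.594.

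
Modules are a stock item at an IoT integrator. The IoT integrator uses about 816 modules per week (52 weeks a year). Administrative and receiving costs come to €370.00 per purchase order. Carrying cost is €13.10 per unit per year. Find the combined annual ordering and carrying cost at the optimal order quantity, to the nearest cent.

TC* ≈ €20,281.42

Annual demand D = 816 × 52 = 42,432.
EOQ = √(2DS/H) = √(2 × 42,432 × 370 / 13.1) ≈ 1548.20.
At Q*, ordering cost (D/Q*)S equals holding cost (Q*/2)H, each = √(DSH/2).
Minimum total = √(2DSH) = √(2 × 42,432 × 370 × 13.1) ≈ 20281.415.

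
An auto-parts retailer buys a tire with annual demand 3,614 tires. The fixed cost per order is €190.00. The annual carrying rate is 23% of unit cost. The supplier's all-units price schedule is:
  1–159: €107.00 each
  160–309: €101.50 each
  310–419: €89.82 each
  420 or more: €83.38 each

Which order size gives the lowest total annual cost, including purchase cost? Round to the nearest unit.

Q* ≈ 420 tires

Holding cost per unit per year at price C is H = 0.23·C.
Candidates are each tier's EOQ (if it falls in that tier) and each price-break quantity.
Tier 1 (€107.00): EOQ = 236.2 exceeds tier's upper bound 159, so this tier is dominated.
EOQ at €101.50 = 242.5 (feasible in tier 2): TC = 3,614×€101.50 + (3,614/242.5)×190 + (242.5/2)×0.23×€101.50 = €372,483.17.
EOQ at €89.82 = 257.8 < 310, so use break Q=310: TC = 3,614×€89.82 + (3,614/310.0)×190 + (310.0/2)×0.23×€89.82 = €330,026.60.
EOQ at €83.38 = 267.6 < 420, so use break Q=420: TC = 3,614×€83.38 + (3,614/420.0)×190 + (420.0/2)×0.23×€83.38 = €306,997.48.
Lowest total cost is €306,997.48 at Q = 420.0.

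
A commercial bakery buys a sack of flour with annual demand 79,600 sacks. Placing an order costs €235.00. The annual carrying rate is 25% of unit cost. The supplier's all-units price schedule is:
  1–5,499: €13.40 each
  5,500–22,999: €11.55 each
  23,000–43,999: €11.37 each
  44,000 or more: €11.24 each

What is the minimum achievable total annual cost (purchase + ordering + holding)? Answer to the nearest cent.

TC* ≈ €930,721.72

Holding cost per unit per year at price C is H = 0.25·C.
For each price level, check whether its EOQ is feasible; otherwise the best quantity at that price is the breakpoint.
EOQ at €13.40 = 3341.8 (feasible in tier 1): TC = 79,600×€13.40 + (79,600/3341.8)×235 + (3341.8/2)×0.25×€13.40 = €1,077,835.10.
EOQ at €11.55 = 3599.5 < 5500, so use break Q=5500: TC = 79,600×€11.55 + (79,600/5500.0)×235 + (5500.0/2)×0.25×€11.55 = €930,721.72.
EOQ at €11.37 = 3627.9 < 23000, so use break Q=23000: TC = 79,600×€11.37 + (79,600/23000.0)×235 + (23000.0/2)×0.25×€11.37 = €938,554.05.
EOQ at €11.24 = 3648.8 < 44000, so use break Q=44000: TC = 79,600×€11.24 + (79,600/44000.0)×235 + (44000.0/2)×0.25×€11.24 = €956,949.14.
Lowest total cost among the candidates is at Q = 5500.0.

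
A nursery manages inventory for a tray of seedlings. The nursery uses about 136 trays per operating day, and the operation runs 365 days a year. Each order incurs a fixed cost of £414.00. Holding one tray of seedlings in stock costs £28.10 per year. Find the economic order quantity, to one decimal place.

Q* ≈ 1,209.4 trays

Annual demand D = 136 × 365 = 49,640.
EOQ = √(2DS / H) = √(2 × 49,640 × 414 / 28.1).
= √(41,101,920 / 28.1) = √1,462,701.7794 ≈ 1209.422.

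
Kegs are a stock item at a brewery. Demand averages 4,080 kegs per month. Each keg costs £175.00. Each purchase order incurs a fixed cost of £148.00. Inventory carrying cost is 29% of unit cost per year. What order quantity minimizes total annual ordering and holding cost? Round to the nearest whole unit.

Q* ≈ 534 kegs

Annual demand D = 4,080 × 12 = 48,960.
Holding cost H = 0.29 × £175.00 = £50.7500 per unit per year.
EOQ = √(2DS / H) = √(2 × 48,960 × 148 / 50.75).
= √(14,492,160 / 50.75) = √285,559.803 ≈ 534.378.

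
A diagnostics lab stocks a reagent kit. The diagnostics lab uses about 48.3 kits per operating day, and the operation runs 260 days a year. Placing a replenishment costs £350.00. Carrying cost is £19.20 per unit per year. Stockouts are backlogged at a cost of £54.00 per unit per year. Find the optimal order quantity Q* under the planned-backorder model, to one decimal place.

Q* ≈ 787.8 kits

Annual demand D = 48.3 × 260 = 12,558.
With planned backorders, Q* = √(2DS/H) · √((H+B)/B).
√(2DS/H) = √(2 × 12,558 × 350 / 19.2) = 676.642.
√((H+B)/B) = √((19.2+54)/54) = 1.1643.
Q* ≈ 787.802.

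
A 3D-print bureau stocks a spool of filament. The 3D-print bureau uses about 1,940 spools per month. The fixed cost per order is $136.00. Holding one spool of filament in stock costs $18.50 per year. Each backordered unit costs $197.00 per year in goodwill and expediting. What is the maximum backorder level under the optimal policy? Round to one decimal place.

S* ≈ 52.5 spools

Annual demand D = 1,940 × 12 = 23,280.
With planned backorders, Q* = √(2DS/H) · √((H+B)/B).
√(2DS/H) = √(2 × 23,280 × 136 / 18.5) = 585.046.
√((H+B)/B) = √((18.5+197)/197) = 1.0459.
Q* ≈ 611.900.
S* = Q* · H/(H+B) = 611.900 × 18.5/215.5 ≈ 52.530.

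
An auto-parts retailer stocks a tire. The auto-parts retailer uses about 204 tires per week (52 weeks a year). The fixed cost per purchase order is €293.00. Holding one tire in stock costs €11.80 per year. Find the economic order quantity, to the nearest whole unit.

Q* ≈ 726 tires

Annual demand D = 204 × 52 = 10,608.
EOQ = √(2DS / H) = √(2 × 10,608 × 293 / 11.8).
= √(6,216,288 / 11.8) = √526,804.0678 ≈ 725.813.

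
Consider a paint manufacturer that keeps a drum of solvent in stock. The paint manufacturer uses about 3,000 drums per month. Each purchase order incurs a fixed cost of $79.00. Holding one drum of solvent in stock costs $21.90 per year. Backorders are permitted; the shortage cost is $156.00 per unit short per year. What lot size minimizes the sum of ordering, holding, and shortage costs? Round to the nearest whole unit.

Annual demand D = 3,000 × 12 = 36,000.
With planned backorders, Q* = √(2DS/H) · √((H+B)/B).
√(2DS/H) = √(2 × 36,000 × 79 / 21.9) = 509.633.
√((H+B)/B) = √((21.9+156)/156) = 1.0679.
Q* ≈ 544.231.

Q* ≈ 544 drums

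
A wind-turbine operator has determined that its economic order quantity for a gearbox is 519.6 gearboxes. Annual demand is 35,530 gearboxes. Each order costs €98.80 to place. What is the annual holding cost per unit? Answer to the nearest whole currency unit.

H ≈ €26

The basic EOQ model gives Q* = √(2DS/H); rearrange for the unknown.
From Q* = √(2DS/H): H = 2DS / Q*² = 2 × 35,530 × 98.8 / 519.6² = 26.0042.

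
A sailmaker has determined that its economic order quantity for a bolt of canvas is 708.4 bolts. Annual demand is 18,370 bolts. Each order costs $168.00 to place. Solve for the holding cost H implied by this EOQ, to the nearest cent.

H ≈ $12.30

Invert the EOQ relation Q*² = 2DS/H.
From Q* = √(2DS/H): H = 2DS / Q*² = 2 × 18,370 × 168 / 708.4² = 12.2996.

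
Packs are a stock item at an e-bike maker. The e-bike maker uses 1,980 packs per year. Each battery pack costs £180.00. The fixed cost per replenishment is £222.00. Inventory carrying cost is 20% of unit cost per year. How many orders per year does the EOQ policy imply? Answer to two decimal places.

Holding cost H = 0.20 × £180.00 = £36.0000 per unit per year.
Q* = √(2DS/H) = √(2 × 1,980 × 222 / 36) ≈ 156.27.
Orders per year = D / Q* = 1,980 / 156.27 ≈ 12.670.

N ≈ 12.67 orders per year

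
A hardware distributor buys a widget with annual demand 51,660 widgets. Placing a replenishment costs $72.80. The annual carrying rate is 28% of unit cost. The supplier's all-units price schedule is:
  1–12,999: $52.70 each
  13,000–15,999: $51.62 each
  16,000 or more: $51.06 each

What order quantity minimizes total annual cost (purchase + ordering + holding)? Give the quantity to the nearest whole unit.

Holding cost per unit per year at price C is H = 0.28·C.
Candidates are each tier's EOQ (if it falls in that tier) and each price-break quantity.
EOQ at $52.70 = 714.0 (feasible in tier 1): TC = 51,660×$52.70 + (51,660/714.0)×72.8 + (714.0/2)×0.28×$52.70 = $2,733,017.19.
EOQ at $51.62 = 721.4 < 13000, so use break Q=13000: TC = 51,660×$51.62 + (51,660/13000.0)×72.8 + (13000.0/2)×0.28×$51.62 = $2,760,926.90.
EOQ at $51.06 = 725.3 < 16000, so use break Q=16000: TC = 51,660×$51.06 + (51,660/16000.0)×72.8 + (16000.0/2)×0.28×$51.06 = $2,752,369.05.
Lowest total cost is $2,733,017.19 at Q = 714.0.

Q* ≈ 714 widgets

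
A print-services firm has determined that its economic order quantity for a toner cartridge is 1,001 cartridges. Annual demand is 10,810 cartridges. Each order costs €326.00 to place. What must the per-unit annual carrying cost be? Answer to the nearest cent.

Invert the EOQ relation Q*² = 2DS/H.
From Q* = √(2DS/H): H = 2DS / Q*² = 2 × 10,810 × 326 / 1,001² = 7.0340.

H ≈ €7.03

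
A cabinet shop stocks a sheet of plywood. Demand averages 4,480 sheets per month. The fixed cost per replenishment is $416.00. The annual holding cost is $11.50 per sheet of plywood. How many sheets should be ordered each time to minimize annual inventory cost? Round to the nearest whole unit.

Annual demand D = 4,480 × 12 = 53,760.
EOQ = √(2DS / H) = √(2 × 53,760 × 416 / 11.5).
= √(44,728,320 / 11.5) = √3,889,419.1304 ≈ 1972.161.

Q* ≈ 1,972 sheets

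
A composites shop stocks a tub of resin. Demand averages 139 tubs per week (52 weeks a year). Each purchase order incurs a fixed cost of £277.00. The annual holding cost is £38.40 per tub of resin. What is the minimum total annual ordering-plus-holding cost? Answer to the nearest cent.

Annual demand D = 139 × 52 = 7,228.
EOQ = √(2DS/H) = √(2 × 7,228 × 277 / 38.4) ≈ 322.92.
At the optimum the two cost components are equal, so total cost = 2·(Q*/2)H = Q*·H.
Minimum total = √(2DSH) = √(2 × 7,228 × 277 × 38.4) ≈ 12400.225.

TC* ≈ £12,400.23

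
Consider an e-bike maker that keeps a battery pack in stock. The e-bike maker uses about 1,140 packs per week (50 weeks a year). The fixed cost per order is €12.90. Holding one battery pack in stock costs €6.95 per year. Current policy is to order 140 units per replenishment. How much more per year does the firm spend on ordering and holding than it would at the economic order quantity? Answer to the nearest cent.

Annual demand D = 1,140 × 50 = 57,000.
EOQ = √(2DS/H) = √(2 × 57,000 × 12.9 / 6.95) ≈ 460.00.
Cost at Q* = (D/Q*)S + (Q*/2)H = √(2DSH) ≈ €3,196.98.
Cost at Q = 140: (57,000/140)×12.9 + (140/2)×6.95 = €5,252.14 + €486.50 = €5,738.64.
Excess = €5,738.64 − €3,196.98 = €2,541.66.

Extra cost ≈ €2,541.66 per year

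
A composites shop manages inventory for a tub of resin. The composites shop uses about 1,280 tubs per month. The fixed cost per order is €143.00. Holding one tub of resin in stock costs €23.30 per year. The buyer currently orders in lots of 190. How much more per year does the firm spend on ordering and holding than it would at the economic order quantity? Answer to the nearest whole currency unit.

Extra cost ≈ €3,657 per year

Annual demand D = 1,280 × 12 = 15,360.
EOQ = √(2DS/H) = √(2 × 15,360 × 143 / 23.3) ≈ 434.21.
Cost at Q* = (D/Q*)S + (Q*/2)H = √(2DSH) ≈ €10,117.11.
Cost at Q = 190: (15,360/190)×143 + (190/2)×23.3 = €11,560.42 + €2,213.50 = €13,773.92.
Excess = €13,773.92 − €10,117.11 = €3,656.81.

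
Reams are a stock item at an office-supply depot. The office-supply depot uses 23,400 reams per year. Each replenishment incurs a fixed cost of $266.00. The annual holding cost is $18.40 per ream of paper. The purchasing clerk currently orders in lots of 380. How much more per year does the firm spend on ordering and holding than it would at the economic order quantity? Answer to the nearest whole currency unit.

Extra cost ≈ $4,741 per year

EOQ = √(2DS/H) = √(2 × 23,400 × 266 / 18.4) ≈ 822.54.
Cost at Q* = (D/Q*)S + (Q*/2)H = √(2DSH) ≈ $15,134.66.
Cost at Q = 380: (23,400/380)×266 + (380/2)×18.4 = $16,380.00 + $3,496.00 = $19,876.00.
Excess = $19,876.00 − $15,134.66 = $4,741.34.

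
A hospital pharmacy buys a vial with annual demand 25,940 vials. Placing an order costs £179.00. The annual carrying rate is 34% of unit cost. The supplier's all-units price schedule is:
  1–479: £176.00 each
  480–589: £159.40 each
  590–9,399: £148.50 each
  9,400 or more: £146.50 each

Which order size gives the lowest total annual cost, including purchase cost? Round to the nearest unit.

Q* ≈ 590 vials

Holding cost per unit per year at price C is H = 0.34·C.
For each price level, check whether its EOQ is feasible; otherwise the best quantity at that price is the breakpoint.
EOQ at £176.00 = 393.9 (feasible in tier 1): TC = 25,940×£176.00 + (25,940/393.9)×179 + (393.9/2)×0.34×£176.00 = £4,589,013.40.
EOQ at £159.40 = 413.9 < 480, so use break Q=480: TC = 25,940×£159.40 + (25,940/480.0)×179 + (480.0/2)×0.34×£159.40 = £4,157,516.50.
EOQ at £148.50 = 428.9 < 590, so use break Q=590: TC = 25,940×£148.50 + (25,940/590.0)×179 + (590.0/2)×0.34×£148.50 = £3,874,854.48.
EOQ at £146.50 = 431.8 < 9400, so use break Q=9400: TC = 25,940×£146.50 + (25,940/9400.0)×179 + (9400.0/2)×0.34×£146.50 = £4,034,810.96.
Lowest total cost is £3,874,854.48 at Q = 590.0.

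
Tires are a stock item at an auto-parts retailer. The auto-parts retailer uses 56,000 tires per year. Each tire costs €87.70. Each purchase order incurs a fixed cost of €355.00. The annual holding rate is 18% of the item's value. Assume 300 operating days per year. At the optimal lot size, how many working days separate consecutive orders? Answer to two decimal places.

T ≈ 8.50 days

Holding cost H = 0.18 × €87.70 = €15.7860 per unit per year.
The optimal lot size = √(2DS/H) = √(2 × 56,000 × 355 / 15.786) ≈ 1587.04.
Cycle time = Q*/D × 300 = 1587.04 / 56,000 × 300 ≈ 8.502 days.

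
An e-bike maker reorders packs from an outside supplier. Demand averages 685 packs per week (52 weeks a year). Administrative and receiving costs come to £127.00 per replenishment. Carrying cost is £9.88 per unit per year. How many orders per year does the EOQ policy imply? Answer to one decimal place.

Annual demand D = 685 × 52 = 35,620.
EOQ = √(2DS/H) = √(2 × 35,620 × 127 / 9.88) ≈ 956.94.
Orders per year = D / Q* = 35,620 / 956.94 ≈ 37.223.

N ≈ 37.2 orders per year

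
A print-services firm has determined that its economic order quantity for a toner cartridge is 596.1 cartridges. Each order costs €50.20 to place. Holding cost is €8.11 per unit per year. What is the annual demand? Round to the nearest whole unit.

D ≈ 28,703 cartridges per year

Squaring Q* = √(2DS/H) gives Q*² = 2DS/H.
From Q* = √(2DS/H): D = Q*²H / (2S) = 596.1² × 8.11 / (2 × 50.2) = 28702.874.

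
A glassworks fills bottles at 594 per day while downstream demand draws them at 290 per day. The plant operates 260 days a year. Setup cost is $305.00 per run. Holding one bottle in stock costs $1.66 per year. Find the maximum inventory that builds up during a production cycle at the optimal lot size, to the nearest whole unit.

I_max ≈ 3,766 bottles

Annual demand D = 290 × 260 = 75,400.
Production build-up factor (1 − d/p) = 1 − 290/594 = 0.5118.
Q* = √(2DS / (H(1 − d/p))) = √(2 × 75,400 × 305 / (1.66 × 0.5118)).
= √(45,994,000 / 0.8496) ≈ 7357.885.
Maximum inventory = Q*(1 − d/p) = 7357.885 × 0.5118 ≈ 3765.651.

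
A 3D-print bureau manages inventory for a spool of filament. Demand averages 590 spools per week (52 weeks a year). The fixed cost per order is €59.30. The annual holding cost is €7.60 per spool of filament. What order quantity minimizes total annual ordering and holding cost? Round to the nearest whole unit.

Q* ≈ 692 spools

Annual demand D = 590 × 52 = 30,680.
EOQ = √(2DS / H) = √(2 × 30,680 × 59.3 / 7.6).
= √(3,638,648 / 7.6) = √478,769.4737 ≈ 691.932.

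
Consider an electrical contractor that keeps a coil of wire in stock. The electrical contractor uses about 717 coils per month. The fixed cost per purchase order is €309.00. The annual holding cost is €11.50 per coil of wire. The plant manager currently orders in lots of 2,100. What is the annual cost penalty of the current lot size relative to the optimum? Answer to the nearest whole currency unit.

Annual demand D = 717 × 12 = 8,604.
EOQ = √(2DS/H) = √(2 × 8,604 × 309 / 11.5) ≈ 679.98.
Cost at Q* = (D/Q*)S + (Q*/2)H = √(2DSH) ≈ €7,819.76.
Cost at Q = 2,100: (8,604/2,100)×309 + (2,100/2)×11.5 = €1,266.02 + €12,075.00 = €13,341.02.
Excess = €13,341.02 − €7,819.76 = €5,521.26.

Extra cost ≈ €5,521 per year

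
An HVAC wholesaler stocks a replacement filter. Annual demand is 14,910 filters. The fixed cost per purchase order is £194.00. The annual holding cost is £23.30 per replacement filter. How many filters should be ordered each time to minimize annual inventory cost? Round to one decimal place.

EOQ = √(2DS / H) = √(2 × 14,910 × 194 / 23.3).
= √(5,785,080 / 23.3) = √248,286.6953 ≈ 498.284.

Q* ≈ 498.3 filters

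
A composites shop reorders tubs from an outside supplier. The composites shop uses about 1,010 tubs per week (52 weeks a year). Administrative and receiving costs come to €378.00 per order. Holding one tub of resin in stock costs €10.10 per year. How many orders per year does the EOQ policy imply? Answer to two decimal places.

Annual demand D = 1,010 × 52 = 52,520.
The optimal lot size = √(2DS/H) = √(2 × 52,520 × 378 / 10.1) ≈ 1982.73.
Orders per year = D / Q* = 52,520 / 1982.73 ≈ 26.489.

N ≈ 26.49 orders per year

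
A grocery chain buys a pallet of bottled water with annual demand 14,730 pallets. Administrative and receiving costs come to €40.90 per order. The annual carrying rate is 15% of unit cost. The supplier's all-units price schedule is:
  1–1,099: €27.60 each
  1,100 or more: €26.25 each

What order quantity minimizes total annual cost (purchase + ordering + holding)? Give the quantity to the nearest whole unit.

Q* ≈ 1,100 pallets

Holding cost per unit per year at price C is H = 0.15·C.
For each price level, check whether its EOQ is feasible; otherwise the best quantity at that price is the breakpoint.
EOQ at €27.60 = 539.5 (feasible in tier 1): TC = 14,730×€27.60 + (14,730/539.5)×40.9 + (539.5/2)×0.15×€27.60 = €408,781.46.
EOQ at €26.25 = 553.2 < 1100, so use break Q=1100: TC = 14,730×€26.25 + (14,730/1100.0)×40.9 + (1100.0/2)×0.15×€26.25 = €389,375.81.
Lowest total cost is €389,375.81 at Q = 1100.0.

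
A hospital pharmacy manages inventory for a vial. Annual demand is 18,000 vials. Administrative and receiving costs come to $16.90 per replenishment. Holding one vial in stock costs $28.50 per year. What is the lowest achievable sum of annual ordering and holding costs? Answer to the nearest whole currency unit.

TC* ≈ $4,164

The optimal lot size = √(2DS/H) = √(2 × 18,000 × 16.9 / 28.5) ≈ 146.11.
At Q*, ordering cost (D/Q*)S equals holding cost (Q*/2)H, each = √(DSH/2).
Minimum total = √(2DSH) = √(2 × 18,000 × 16.9 × 28.5) ≈ 4164.061.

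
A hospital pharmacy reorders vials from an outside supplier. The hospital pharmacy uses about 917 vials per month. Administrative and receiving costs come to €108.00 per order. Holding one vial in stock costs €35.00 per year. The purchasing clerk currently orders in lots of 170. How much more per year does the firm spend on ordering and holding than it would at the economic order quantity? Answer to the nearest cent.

Annual demand D = 917 × 12 = 11,004.
EOQ = √(2DS/H) = √(2 × 11,004 × 108 / 35) ≈ 260.60.
Cost at Q* = (D/Q*)S + (Q*/2)H = √(2DSH) ≈ €9,120.87.
Cost at Q = 170: (11,004/170)×108 + (170/2)×35 = €6,990.78 + €2,975.00 = €9,965.78.
Excess = €9,965.78 − €9,120.87 = €844.91.

Extra cost ≈ €844.91 per year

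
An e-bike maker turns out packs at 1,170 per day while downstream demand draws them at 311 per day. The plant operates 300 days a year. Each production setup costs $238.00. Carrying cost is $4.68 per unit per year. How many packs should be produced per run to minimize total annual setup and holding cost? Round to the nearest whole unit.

Annual demand D = 311 × 300 = 93,300.
Production build-up factor (1 − d/p) = 1 − 311/1,170 = 0.7342.
Q* = √(2DS / (H(1 − d/p))) = √(2 × 93,300 × 238 / (4.68 × 0.7342)).
= √(44,410,800 / 3.436) ≈ 3595.156.

Q* ≈ 3,595 packs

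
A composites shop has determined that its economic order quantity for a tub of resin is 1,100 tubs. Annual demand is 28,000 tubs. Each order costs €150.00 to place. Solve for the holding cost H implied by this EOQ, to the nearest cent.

Invert the EOQ relation Q*² = 2DS/H.
From Q* = √(2DS/H): H = 2DS / Q*² = 2 × 28,000 × 150 / 1,100² = 6.9421.

H ≈ €6.94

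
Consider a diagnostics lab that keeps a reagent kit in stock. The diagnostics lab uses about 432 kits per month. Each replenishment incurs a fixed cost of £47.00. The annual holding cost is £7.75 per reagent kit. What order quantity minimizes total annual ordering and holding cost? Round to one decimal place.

Annual demand D = 432 × 12 = 5,184.
EOQ = √(2DS / H) = √(2 × 5,184 × 47 / 7.75).
= √(487,296 / 7.75) = √62,876.9032 ≈ 250.753.

Q* ≈ 250.8 kits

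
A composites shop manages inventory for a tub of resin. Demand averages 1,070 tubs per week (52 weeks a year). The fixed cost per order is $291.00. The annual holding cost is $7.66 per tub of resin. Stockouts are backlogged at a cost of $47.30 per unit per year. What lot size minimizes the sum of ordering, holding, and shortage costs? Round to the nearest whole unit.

Annual demand D = 1,070 × 52 = 55,640.
With planned backorders, Q* = √(2DS/H) · √((H+B)/B).
√(2DS/H) = √(2 × 55,640 × 291 / 7.66) = 2056.083.
√((H+B)/B) = √((7.66+47.3)/47.3) = 1.0779.
Q* ≈ 2216.325.

Q* ≈ 2,216 tubs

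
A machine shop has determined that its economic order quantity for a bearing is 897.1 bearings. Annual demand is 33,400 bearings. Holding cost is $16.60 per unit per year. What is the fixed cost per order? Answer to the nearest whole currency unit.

S ≈ $200

Invert the EOQ relation Q*² = 2DS/H.
From Q* = √(2DS/H): S = Q*²H / (2D) = 897.1² × 16.6 / (2 × 33,400) = 199.9923.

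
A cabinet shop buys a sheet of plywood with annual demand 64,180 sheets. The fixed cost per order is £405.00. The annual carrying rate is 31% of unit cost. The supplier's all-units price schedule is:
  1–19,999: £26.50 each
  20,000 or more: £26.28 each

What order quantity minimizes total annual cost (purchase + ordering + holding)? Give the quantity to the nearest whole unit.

Holding cost per unit per year at price C is H = 0.31·C.
Evaluate total cost at each tier's feasible EOQ or, if the EOQ is below the tier, at the tier's minimum quantity.
EOQ at £26.50 = 2515.6 (feasible in tier 1): TC = 64,180×£26.50 + (64,180/2515.6)×405 + (2515.6/2)×0.31×£26.50 = £1,721,435.51.
EOQ at £26.28 = 2526.1 < 20000, so use break Q=20000: TC = 64,180×£26.28 + (64,180/20000.0)×405 + (20000.0/2)×0.31×£26.28 = £1,769,418.05.
Lowest total cost is £1,721,435.51 at Q = 2515.6.

Q* ≈ 2,516 sheets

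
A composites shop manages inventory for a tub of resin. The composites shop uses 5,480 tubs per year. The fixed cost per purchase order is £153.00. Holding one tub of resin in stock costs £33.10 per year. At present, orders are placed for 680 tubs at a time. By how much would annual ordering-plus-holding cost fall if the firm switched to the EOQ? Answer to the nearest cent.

Extra cost ≈ £5,036.85 per year

EOQ = √(2DS/H) = √(2 × 5,480 × 153 / 33.1) ≈ 225.08.
Cost at Q* = (D/Q*)S + (Q*/2)H = √(2DSH) ≈ £7,450.15.
Cost at Q = 680: (5,480/680)×153 + (680/2)×33.1 = £1,233.00 + £11,254.00 = £12,487.00.
Excess = £12,487.00 − £7,450.15 = £5,036.85.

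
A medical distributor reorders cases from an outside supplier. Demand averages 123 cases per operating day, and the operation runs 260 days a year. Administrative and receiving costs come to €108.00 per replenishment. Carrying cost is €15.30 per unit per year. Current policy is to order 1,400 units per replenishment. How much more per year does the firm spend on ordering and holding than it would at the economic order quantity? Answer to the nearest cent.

Annual demand D = 123 × 260 = 31,980.
EOQ = √(2DS/H) = √(2 × 31,980 × 108 / 15.3) ≈ 671.92.
Cost at Q* = (D/Q*)S + (Q*/2)H = √(2DSH) ≈ €10,280.44.
Cost at Q = 1,400: (31,980/1,400)×108 + (1,400/2)×15.3 = €2,467.03 + €10,710.00 = €13,177.03.
Excess = €13,177.03 − €10,280.44 = €2,896.59.

Extra cost ≈ €2,896.59 per year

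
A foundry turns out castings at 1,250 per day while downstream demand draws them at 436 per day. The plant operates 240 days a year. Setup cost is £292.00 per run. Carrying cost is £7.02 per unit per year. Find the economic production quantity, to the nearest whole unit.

Annual demand D = 436 × 240 = 104,640.
Production build-up factor (1 − d/p) = 1 − 436/1,250 = 0.6512.
Q* = √(2DS / (H(1 − d/p))) = √(2 × 104,640 × 292 / (7.02 × 0.6512)).
= √(61,109,760 / 4.5714) ≈ 3656.197.

Q* ≈ 3,656 castings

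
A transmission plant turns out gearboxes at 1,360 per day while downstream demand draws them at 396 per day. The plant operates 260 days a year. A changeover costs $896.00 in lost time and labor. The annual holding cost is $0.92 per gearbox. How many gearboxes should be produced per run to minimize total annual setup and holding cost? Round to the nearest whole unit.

Annual demand D = 396 × 260 = 102,960.
Production build-up factor (1 − d/p) = 1 − 396/1,360 = 0.7088.
Q* = √(2DS / (H(1 − d/p))) = √(2 × 102,960 × 896 / (0.92 × 0.7088)).
= √(184,504,320 / 0.6521) ≈ 16820.554.

Q* ≈ 16,821 gearboxes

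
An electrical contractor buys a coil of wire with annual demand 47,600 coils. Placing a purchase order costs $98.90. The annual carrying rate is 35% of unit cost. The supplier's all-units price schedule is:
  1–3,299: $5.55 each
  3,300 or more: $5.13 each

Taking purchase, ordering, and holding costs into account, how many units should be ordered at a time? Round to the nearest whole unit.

Holding cost per unit per year at price C is H = 0.35·C.
Candidates are each tier's EOQ (if it falls in that tier) and each price-break quantity.
EOQ at $5.55 = 2201.6 (feasible in tier 1): TC = 47,600×$5.55 + (47,600/2201.6)×98.9 + (2201.6/2)×0.35×$5.55 = $268,456.59.
EOQ at $5.13 = 2289.9 < 3300, so use break Q=3300: TC = 47,600×$5.13 + (47,600/3300.0)×98.9 + (3300.0/2)×0.35×$5.13 = $248,577.13.
Lowest total cost is $248,577.13 at Q = 3300.0.

Q* ≈ 3,300 coils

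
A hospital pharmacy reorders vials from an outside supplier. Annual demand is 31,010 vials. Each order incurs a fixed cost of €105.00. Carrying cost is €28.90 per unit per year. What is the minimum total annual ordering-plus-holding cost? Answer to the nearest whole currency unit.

EOQ = √(2DS/H) = √(2 × 31,010 × 105 / 28.9) ≈ 474.69.
At the optimum the two cost components are equal, so total cost = 2·(Q*/2)H = Q*·H.
Minimum total = √(2DSH) = √(2 × 31,010 × 105 × 28.9) ≈ 13718.589.

TC* ≈ €13,719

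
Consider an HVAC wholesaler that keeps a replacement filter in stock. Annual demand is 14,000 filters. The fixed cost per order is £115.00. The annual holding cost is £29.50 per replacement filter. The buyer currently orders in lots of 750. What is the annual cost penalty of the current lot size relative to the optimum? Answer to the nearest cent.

Extra cost ≈ £3,462.89 per year

EOQ = √(2DS/H) = √(2 × 14,000 × 115 / 29.5) ≈ 330.38.
Cost at Q* = (D/Q*)S + (Q*/2)H = √(2DSH) ≈ £9,746.28.
Cost at Q = 750: (14,000/750)×115 + (750/2)×29.5 = £2,146.67 + £11,062.50 = £13,209.17.
Excess = £13,209.17 − £9,746.28 = £3,462.89.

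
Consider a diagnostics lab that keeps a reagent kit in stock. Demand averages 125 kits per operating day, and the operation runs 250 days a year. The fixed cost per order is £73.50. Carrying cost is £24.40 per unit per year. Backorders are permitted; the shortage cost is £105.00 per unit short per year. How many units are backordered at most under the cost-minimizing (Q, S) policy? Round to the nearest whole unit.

Annual demand D = 125 × 250 = 31,250.
With planned backorders, Q* = √(2DS/H) · √((H+B)/B).
√(2DS/H) = √(2 × 31,250 × 73.5 / 24.4) = 433.899.
√((H+B)/B) = √((24.4+105)/105) = 1.1101.
Q* ≈ 481.683.
S* = Q* · H/(H+B) = 481.683 × 24.4/129.4 ≈ 90.827.

S* ≈ 91 kits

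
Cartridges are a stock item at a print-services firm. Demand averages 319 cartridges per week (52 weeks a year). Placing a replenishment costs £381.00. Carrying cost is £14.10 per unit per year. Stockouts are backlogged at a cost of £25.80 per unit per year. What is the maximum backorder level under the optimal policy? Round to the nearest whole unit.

S* ≈ 416 cartridges

Annual demand D = 319 × 52 = 16,588.
With planned backorders, Q* = √(2DS/H) · √((H+B)/B).
√(2DS/H) = √(2 × 16,588 × 381 / 14.1) = 946.815.
√((H+B)/B) = √((14.1+25.8)/25.8) = 1.2436.
Q* ≈ 1177.447.
S* = Q* · H/(H+B) = 1177.447 × 14.1/39.9 ≈ 416.090.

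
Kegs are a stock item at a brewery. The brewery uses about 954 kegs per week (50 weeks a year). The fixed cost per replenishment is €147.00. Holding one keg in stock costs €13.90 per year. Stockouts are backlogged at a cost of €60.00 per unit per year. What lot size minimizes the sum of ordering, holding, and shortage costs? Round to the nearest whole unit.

Annual demand D = 954 × 50 = 47,700.
With planned backorders, Q* = √(2DS/H) · √((H+B)/B).
√(2DS/H) = √(2 × 47,700 × 147 / 13.9) = 1004.443.
√((H+B)/B) = √((13.9+60)/60) = 1.1098.
Q* ≈ 1114.736.

Q* ≈ 1,115 kegs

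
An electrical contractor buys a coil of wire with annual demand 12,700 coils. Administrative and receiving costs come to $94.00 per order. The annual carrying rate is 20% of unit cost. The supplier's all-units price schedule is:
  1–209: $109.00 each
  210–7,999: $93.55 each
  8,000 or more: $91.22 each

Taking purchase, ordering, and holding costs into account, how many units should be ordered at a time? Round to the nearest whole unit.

Holding cost per unit per year at price C is H = 0.20·C.
For each price level, check whether its EOQ is feasible; otherwise the best quantity at that price is the breakpoint.
Tier 1 ($109.00): EOQ = 330.9 exceeds tier's upper bound 209, so this tier is dominated.
EOQ at $93.55 = 357.2 (feasible in tier 2): TC = 12,700×$93.55 + (12,700/357.2)×94 + (357.2/2)×0.20×$93.55 = $1,194,768.71.
EOQ at $91.22 = 361.8 < 8000, so use break Q=8000: TC = 12,700×$91.22 + (12,700/8000.0)×94 + (8000.0/2)×0.20×$91.22 = $1,231,619.23.
Lowest total cost is $1,194,768.71 at Q = 357.2.

Q* ≈ 357 coils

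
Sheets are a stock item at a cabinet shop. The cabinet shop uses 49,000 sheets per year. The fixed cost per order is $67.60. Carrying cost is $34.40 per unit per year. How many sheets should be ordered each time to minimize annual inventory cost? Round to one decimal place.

EOQ = √(2DS / H) = √(2 × 49,000 × 67.6 / 34.4).
= √(6,624,800 / 34.4) = √192,581.3953 ≈ 438.841.

Q* ≈ 438.8 sheets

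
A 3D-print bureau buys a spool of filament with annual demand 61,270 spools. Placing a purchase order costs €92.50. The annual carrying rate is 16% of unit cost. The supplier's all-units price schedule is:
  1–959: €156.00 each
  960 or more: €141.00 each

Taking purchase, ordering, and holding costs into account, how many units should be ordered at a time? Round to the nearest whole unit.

Holding cost per unit per year at price C is H = 0.16·C.
Candidates are each tier's EOQ (if it falls in that tier) and each price-break quantity.
EOQ at €156.00 = 673.9 (feasible in tier 1): TC = 61,270×€156.00 + (61,270/673.9)×92.5 + (673.9/2)×0.16×€156.00 = €9,574,940.24.
EOQ at €141.00 = 708.8 < 960, so use break Q=960: TC = 61,270×€141.00 + (61,270/960.0)×92.5 + (960.0/2)×0.16×€141.00 = €8,655,802.42.
Lowest total cost is €8,655,802.42 at Q = 960.0.

Q* ≈ 960 spools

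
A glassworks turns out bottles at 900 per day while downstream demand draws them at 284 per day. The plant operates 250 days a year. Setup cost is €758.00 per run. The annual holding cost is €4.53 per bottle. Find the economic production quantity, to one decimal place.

Annual demand D = 284 × 250 = 71,000.
Production build-up factor (1 − d/p) = 1 − 284/900 = 0.6844.
Q* = √(2DS / (H(1 − d/p))) = √(2 × 71,000 × 758 / (4.53 × 0.6844)).
= √(107,636,000 / 3.1005) ≈ 5891.971.

Q* ≈ 5,892.0 bottles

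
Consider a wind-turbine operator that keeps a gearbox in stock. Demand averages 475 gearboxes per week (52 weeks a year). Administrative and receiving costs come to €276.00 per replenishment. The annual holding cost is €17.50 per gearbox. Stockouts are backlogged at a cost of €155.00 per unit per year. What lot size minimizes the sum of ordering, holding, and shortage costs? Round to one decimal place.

Annual demand D = 475 × 52 = 24,700.
With planned backorders, Q* = √(2DS/H) · √((H+B)/B).
√(2DS/H) = √(2 × 24,700 × 276 / 17.5) = 882.671.
√((H+B)/B) = √((17.5+155)/155) = 1.0549.
Q* ≈ 931.167.

Q* ≈ 931.2 gearboxes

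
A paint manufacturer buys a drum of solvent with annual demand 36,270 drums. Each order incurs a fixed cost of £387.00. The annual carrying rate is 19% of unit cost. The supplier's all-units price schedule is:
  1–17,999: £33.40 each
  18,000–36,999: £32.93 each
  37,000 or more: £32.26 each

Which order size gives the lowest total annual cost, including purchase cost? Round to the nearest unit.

Q* ≈ 2,103 drums

Holding cost per unit per year at price C is H = 0.19·C.
Candidates are each tier's EOQ (if it falls in that tier) and each price-break quantity.
EOQ at £33.40 = 2103.3 (feasible in tier 1): TC = 36,270×£33.40 + (36,270/2103.3)×387 + (2103.3/2)×0.19×£33.40 = £1,224,765.33.
EOQ at £32.93 = 2118.2 < 18000, so use break Q=18000: TC = 36,270×£32.93 + (36,270/18000.0)×387 + (18000.0/2)×0.19×£32.93 = £1,251,461.21.
EOQ at £32.26 = 2140.1 < 37000, so use break Q=37000: TC = 36,270×£32.26 + (36,270/37000.0)×387 + (37000.0/2)×0.19×£32.26 = £1,283,843.46.
Lowest total cost is £1,224,765.33 at Q = 2103.3.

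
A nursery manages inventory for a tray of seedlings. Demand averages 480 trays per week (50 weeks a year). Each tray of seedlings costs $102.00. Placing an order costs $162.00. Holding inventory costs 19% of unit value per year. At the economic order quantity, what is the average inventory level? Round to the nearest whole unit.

Annual demand D = 480 × 50 = 24,000.
Holding cost H = 0.19 × $102.00 = $19.3800 per unit per year.
The optimal lot size = √(2DS/H) = √(2 × 24,000 × 162 / 19.38) ≈ 633.43.
Average inventory = Q*/2 ≈ 633.43 / 2 = 316.717.

Average inventory ≈ 317 trays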